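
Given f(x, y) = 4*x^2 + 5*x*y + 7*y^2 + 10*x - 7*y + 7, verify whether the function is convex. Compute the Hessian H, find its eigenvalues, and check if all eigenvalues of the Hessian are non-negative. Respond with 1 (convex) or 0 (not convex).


The Hessian of f(x,y) = 4*x^2 + 5*x*y + 7*y^2 + 10*x - 7*y + 7 is:
H = [[8, 5], [5, 14]]
Trace = 8 + 14 = 22
Determinant = 8*14 - (5)^2 = 87
Discriminant = (22)^2 - 4*87 = 136.0
Eigenvalues: lambda_1 = 5.169, lambda_2 = 16.831
The function is convex.

1


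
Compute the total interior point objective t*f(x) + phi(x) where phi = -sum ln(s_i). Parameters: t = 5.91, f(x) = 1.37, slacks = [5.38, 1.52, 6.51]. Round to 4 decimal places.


Step 1: Compute log-barrier.
ln values: [1.6827, 0.4187, 1.8733]
phi = -(1.6827 + 0.4187 + 1.8733) = -3.9747
Step 2: Compute augmented objective.
t*f(x) = 5.91*1.37 = 8.0967
Total = 8.0967 - 3.9747 = 4.122


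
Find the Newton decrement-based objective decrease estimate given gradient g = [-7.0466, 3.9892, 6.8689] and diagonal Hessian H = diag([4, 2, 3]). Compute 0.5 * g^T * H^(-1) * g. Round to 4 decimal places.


Step 1: H is diagonal, so H^(-1) * g = [-1.7617, 1.9946, 2.2896].
Step 2: g^T H^(-1) g = sum_i g_i^2 / H_ii
  = (-7.0466)^2/4 + (3.9892)^2/2 + (6.8689)^2/3
  = 12.4136 + 7.9569 + 15.7273 = 36.0978
Step 3: Objective decrease = 0.5 * g^T H^(-1) g = 18.0489


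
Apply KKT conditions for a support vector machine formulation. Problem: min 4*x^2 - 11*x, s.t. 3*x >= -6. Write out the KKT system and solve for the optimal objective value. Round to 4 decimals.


Step 1: Try lambda = 0 (constraint inactive).
Stationarity: 2*4*x - 11 = 0
x* = 11/(2*4) = 1.375
Check constraint: 3*1.375 = 4.125 >= -6 -- satisfied.
Step 2: Compute optimal value.
f(x*) = 4*1.375^2 - 11*1.375 = -7.5625


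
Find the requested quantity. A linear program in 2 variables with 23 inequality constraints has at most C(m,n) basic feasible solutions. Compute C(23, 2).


Each vertex corresponds to some choice of n active constraints out of m, so the number of vertices is at most C(m, n) = m! / (n!(m-n)!).
m = 23, n = 2
Numerator: 23 * 22
Denominator: 2! = 2
C(23, 2) = 253


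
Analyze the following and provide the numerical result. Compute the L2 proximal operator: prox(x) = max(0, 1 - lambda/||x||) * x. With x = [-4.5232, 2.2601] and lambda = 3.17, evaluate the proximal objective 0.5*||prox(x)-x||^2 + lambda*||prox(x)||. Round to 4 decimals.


Step 1: Compute ||x||.
||x|| = 5.0564
Step 2: Compute scaling factor.
scale = max(0, 1 - 3.17/5.0564) = 0.3731
Step 3: prox(x) = [-1.6875, 0.8432]
||prox(x)|| = 1.8864
Step 4: Proximal objective.
0.5*||prox-x||^2 = 5.0245
lambda*||prox|| = 5.9799
Total = 11.0044


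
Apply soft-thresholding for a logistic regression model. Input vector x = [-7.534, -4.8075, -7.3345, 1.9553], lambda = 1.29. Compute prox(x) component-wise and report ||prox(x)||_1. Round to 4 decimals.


Soft-thresholding with lambda = 1.29:
prox(-7.534) = sign(-7.534)*max(|-7.534| - 1.29, 0) = -6.244
prox(-4.8075) = sign(-4.8075)*max(|-4.8075| - 1.29, 0) = -3.5175
prox(-7.3345) = sign(-7.3345)*max(|-7.3345| - 1.29, 0) = -6.0445
prox(1.9553) = sign(1.9553)*max(|1.9553| - 1.29, 0) = 0.6653
prox(x) = [-6.244, -3.5175, -6.0445, 0.6653]
||prox(x)||_1 = 6.244 + 3.5175 + 6.0445 + 0.6653 = 16.4713


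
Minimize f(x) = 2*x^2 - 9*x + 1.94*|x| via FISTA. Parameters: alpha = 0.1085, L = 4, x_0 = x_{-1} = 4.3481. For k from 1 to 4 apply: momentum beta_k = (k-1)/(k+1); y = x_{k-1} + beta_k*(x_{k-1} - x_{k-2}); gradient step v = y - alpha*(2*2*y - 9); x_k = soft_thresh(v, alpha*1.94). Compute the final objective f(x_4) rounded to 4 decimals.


FISTA on f(x) = 2*x^2 - 9*x + 1.94*|x|
L = 4, alpha = 0.1085
Iteration 1: beta = 0.0, y = 4.3481 + 0.0*(4.3481 - 4.3481) = 4.3481
  grad(y) = 8.3924, v = y - alpha*grad = 3.4375
  prox(v) = soft_thresh(3.4375, 0.2105) = 3.227
Iteration 2: beta = 0.3333, y = 3.227 + 0.3333*(3.227 - 4.3481) = 2.8533
  grad(y) = 2.4134, v = y - alpha*grad = 2.5915
  prox(v) = soft_thresh(2.5915, 0.2105) = 2.381
Iteration 3: beta = 0.5, y = 2.381 + 0.5*(2.381 - 3.227) = 1.958
  grad(y) = -1.168, v = y - alpha*grad = 2.0847
  prox(v) = soft_thresh(2.0847, 0.2105) = 1.8742
Iteration 4: beta = 0.6, y = 1.8742 + 0.6*(1.8742 - 2.381) = 1.5702
  grad(y) = -2.7193, v = y - alpha*grad = 1.8652
  prox(v) = soft_thresh(1.8652, 0.2105) = 1.6547
f(x_4) = 2*1.6547^2 - 9*1.6547 + 1.94*|1.6547| = -6.2061


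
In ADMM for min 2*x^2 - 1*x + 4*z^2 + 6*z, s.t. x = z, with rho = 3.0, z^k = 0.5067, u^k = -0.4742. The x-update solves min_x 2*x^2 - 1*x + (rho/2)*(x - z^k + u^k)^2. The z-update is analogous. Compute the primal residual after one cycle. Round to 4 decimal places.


ADMM iteration with rho = 3.0, z^k = 0.5067, u^k = -0.4742
Step 1: x-update.
Minimize 2*x^2 - 1*x + (3.0/2)*(x - 0.5067 - 0.4742)^2
FOC: (2*2 + 3.0)*x = 1 + 3.0*(0.5067 + 0.4742)
x^{k+1} = 0.5632
Step 2: z-update.
Minimize 4*z^2 + 6*z + (3.0/2)*(0.5632 - z - 0.4742)^2
FOC: (2*4 + 3.0)*z = -6 + 3.0*(0.5632 - 0.4742)
z^{k+1} = -0.5212
Step 3: u-update.
u^{k+1} = -0.4742 + 0.5632 + 0.5212 = 0.6102
Step 4: Primal residual = |0.5632 + 0.5212| = 1.0844


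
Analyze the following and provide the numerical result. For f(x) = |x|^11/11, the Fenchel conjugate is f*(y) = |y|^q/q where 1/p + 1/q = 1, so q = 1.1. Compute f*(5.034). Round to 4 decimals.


The conjugate exponent q satisfies 1/p + 1/q = 1.
p = 11, so q = 11/(11 - 1) = 1.1
|y|^q = 5.034^1.1 = 5.917
f*(5.034) = 5.917 / 1.1 = 5.3791


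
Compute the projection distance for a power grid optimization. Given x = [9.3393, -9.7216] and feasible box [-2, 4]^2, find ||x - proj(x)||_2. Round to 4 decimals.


Project each component onto [-2, 4].
clip(9.3393) = 4.0, clip(-9.7216) = -2.0
Projection = [4.0, -2.0]
Squared diffs: [28.5081, 59.6231]
Distance = sqrt(88.1312) = 9.3878


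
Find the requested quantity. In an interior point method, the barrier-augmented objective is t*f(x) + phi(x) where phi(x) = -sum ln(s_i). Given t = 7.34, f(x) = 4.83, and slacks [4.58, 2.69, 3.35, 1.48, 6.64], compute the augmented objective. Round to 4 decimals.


Step 1: Compute log-barrier.
ln values: [1.5217, 0.9895, 1.209, 0.392, 1.8931]
phi = -(1.5217 + 0.9895 + 1.209 + 0.392 + 1.8931) = -6.0054
Step 2: Compute augmented objective.
t*f(x) = 7.34*4.83 = 35.4522
Total = 35.4522 - 6.0054 = 29.4468


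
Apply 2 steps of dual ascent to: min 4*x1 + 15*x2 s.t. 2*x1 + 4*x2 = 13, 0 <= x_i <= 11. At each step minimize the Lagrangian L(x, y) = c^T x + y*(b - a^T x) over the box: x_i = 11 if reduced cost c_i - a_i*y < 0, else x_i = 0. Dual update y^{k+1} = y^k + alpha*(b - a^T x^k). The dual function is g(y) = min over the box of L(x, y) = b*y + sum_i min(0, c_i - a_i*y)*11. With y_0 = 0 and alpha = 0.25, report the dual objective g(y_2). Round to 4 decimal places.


Dual ascent for LP: min 4*x1 + 15*x2, 2*x1 + 4*x2 = 13, 0 <= x_i <= 11
Step 1: y^k = 0.0, reduced costs: (4.0, 15.0)
  x^k = (0.0, 0.0), subgradient = b - a^T x = 13.0
  y^{k+1} = 0.0 + 0.25*13.0 = 3.25
Step 2: y^k = 3.25, reduced costs: (-2.5, 2.0)
  x^k = (11.0, 0.0), subgradient = b - a^T x = -9.0
  y^{k+1} = 3.25 + 0.25*-9.0 = 1.0
Dual objective at y_2 = 1.0: reduced costs (2.0, 11.0), box minimizer x = (0.0, 0.0)
g(y_2) = b*y + (c1 - a1*y)*x1 + (c2 - a2*y)*x2 = 13*1.0 + 2.0*0.0 + 11.0*0.0 = 13.0 + 0.0 + 0.0 = 13.0


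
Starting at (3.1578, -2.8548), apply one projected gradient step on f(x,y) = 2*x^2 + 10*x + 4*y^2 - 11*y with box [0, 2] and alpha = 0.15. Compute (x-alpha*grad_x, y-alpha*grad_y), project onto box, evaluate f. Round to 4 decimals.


Step 1: Compute gradient at (3.1578, -2.8548).
grad_x = 2*2*3.1578 + 10 = 22.6312
grad_y = 2*4*-2.8548 - 11 = -33.8384
Step 2: Gradient step.
x_raw = 3.1578 - 0.15*22.6312 = -0.2369
y_raw = -2.8548 - 0.15*-33.8384 = 2.221
Step 3: Project onto [0, 2].
x_proj = clip(-0.2369) = 0.0
y_proj = clip(2.221) = 2.0
Step 4: Evaluate f.
f(0.0, 2.0) = -6.0


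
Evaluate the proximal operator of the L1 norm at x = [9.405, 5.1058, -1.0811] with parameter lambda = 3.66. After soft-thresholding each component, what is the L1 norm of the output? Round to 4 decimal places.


Soft-thresholding with lambda = 3.66:
prox(9.405) = sign(9.405)*max(|9.405| - 3.66, 0) = 5.745
prox(5.1058) = sign(5.1058)*max(|5.1058| - 3.66, 0) = 1.4458
prox(-1.0811) = sign(-1.0811)*max(|-1.0811| - 3.66, 0) = 0.0
prox(x) = [5.745, 1.4458, 0.0]
||prox(x)||_1 = 5.745 + 1.4458 + 0.0 = 7.1908


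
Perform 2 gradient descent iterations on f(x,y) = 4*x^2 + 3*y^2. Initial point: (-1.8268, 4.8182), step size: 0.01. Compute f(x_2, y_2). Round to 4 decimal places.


Gradient descent on f(x,y) = 4*x^2 + 3*y^2.
Starting point: (-1.8268, 4.8182), alpha = 0.01
Step 1: grad_x = 2*4*-1.8268 = -14.6144, grad_y = 2*3*4.8182 = 28.9092
  x_1 = -1.8268 - 0.01*-14.6144 = -1.6807
  y_1 = 4.8182 - 0.01*28.9092 = 4.5291
Step 2: grad_x = 2*4*-1.6807 = -13.4452, grad_y = 2*3*4.5291 = 27.1746
  x_2 = -1.6807 - 0.01*-13.4452 = -1.5462
  y_2 = 4.5291 - 0.01*27.1746 = 4.2574
f(-1.5462, 4.2574) = 4*(-1.5462)^2 + 3*4.2574^2 = 63.9384


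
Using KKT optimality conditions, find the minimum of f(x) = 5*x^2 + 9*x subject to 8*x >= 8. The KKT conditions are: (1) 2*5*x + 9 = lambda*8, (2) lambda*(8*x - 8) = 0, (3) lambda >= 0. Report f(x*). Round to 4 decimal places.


Step 1: Try lambda = 0 (constraint inactive).
x_unc = -9/(2*5) = -0.9
Check: 8*-0.9 = -7.2 < 8 -- violated!
Step 2: Constraint must be active: 8*x = 8
x* = 8/8 = 1.0
lambda = (2*5*1.0 + 9)/8 = 2.375
Step 3: Compute optimal value.
f(x*) = 5*1.0^2 + 9*1.0 = 14.0


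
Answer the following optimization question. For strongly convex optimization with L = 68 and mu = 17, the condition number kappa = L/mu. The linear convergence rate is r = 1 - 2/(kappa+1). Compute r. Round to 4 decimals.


Step 1: Compute the condition number.
kappa = L/mu = 68/17 = 4.0
Step 2: Compute the convergence rate.
r = 1 - 2/(kappa + 1) = 1 - 2*mu/(L + mu) = (L - mu)/(L + mu) = 51/85 = 0.6


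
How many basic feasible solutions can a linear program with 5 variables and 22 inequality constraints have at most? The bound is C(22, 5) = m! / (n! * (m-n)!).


Each vertex corresponds to some choice of n active constraints out of m, so the number of vertices is at most C(m, n) = m! / (n!(m-n)!).
m = 22, n = 5
Numerator: 22 * 21 * 20 * 19 * 18
Denominator: 5! = 120
C(22, 5) = 26334


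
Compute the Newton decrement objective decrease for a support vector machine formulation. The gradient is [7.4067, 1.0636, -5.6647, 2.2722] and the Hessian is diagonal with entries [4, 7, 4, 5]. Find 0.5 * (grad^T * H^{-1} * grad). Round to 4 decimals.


Step 1: H is diagonal, so H^(-1) * g = [1.8517, 0.1519, -1.4162, 0.4544].
Step 2: g^T H^(-1) g = sum_i g_i^2 / H_ii
  = (7.4067)^2/4 + (1.0636)^2/7 + (-5.6647)^2/4 + (2.2722)^2/5
  = 13.7148 + 0.1616 + 8.0222 + 1.0326 = 22.9312
Step 3: Objective decrease = 0.5 * g^T H^(-1) g = 11.4656


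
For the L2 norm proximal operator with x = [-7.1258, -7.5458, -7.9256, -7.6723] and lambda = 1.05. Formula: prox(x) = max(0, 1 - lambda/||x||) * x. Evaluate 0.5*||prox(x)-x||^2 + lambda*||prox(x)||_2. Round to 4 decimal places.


Step 1: Compute ||x||.
||x|| = 15.1458
Step 2: Compute scaling factor.
scale = max(0, 1 - 1.05/15.1458) = 0.9307
Step 3: prox(x) = [-6.6318, -7.0227, -7.3761, -7.1404]
||prox(x)|| = 14.0958
Step 4: Proximal objective.
0.5*||prox-x||^2 = 0.5513
lambda*||prox|| = 14.8006
Total = 15.3518


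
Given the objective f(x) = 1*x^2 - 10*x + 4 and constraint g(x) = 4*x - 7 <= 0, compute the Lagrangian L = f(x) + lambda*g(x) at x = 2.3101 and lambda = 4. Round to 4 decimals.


Step 1: Evaluate f(x).
f(2.3101) = 1*2.3101^2 - 10*2.3101 + 4 = -13.7644
Step 2: Evaluate g(x).
g(2.3101) = 4*2.3101 - 7 = 2.2404
Step 3: Compute Lagrangian.
L = -13.7644 + 4*2.2404 = -4.8028


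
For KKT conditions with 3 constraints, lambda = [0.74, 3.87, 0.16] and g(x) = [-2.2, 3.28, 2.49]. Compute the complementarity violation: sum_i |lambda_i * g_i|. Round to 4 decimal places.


KKT complementary slackness check:
lambda_1 * g_1 = 0.74 * -2.2 = -1.628
lambda_2 * g_2 = 3.87 * 3.28 = 12.6936
lambda_3 * g_3 = 0.16 * 2.49 = 0.3984
Total violation = 1.628 + 12.6936 + 0.3984 = 14.72


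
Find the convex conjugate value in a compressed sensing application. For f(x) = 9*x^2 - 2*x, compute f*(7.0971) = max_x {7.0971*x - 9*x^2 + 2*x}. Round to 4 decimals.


f*(y) = sup_x {y*x - a*x^2 - b*x} = sup_x {(y-b)*x - a*x^2}
FOC: (y - b) - 2a*x = 0 => x* = (y - b)/(2a)
x* = (7.0971 + 2)/(2*9) = 0.5054
f*(7.0971) = (y-b)^2/(4a) = (7.0971 + 2)^2/(4*9)
= 82.7572/36 = 2.2988


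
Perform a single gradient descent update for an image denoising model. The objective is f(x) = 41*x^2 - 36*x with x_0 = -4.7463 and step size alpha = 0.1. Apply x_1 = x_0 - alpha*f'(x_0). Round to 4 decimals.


We compute the gradient at x_0 and apply the update.
f'(x) = 82*x - 36
f'(-4.7463) = 82*-4.7463 - 36 = -425.1966
x_1 = -4.7463 - 0.1*-425.1966 = 37.7734


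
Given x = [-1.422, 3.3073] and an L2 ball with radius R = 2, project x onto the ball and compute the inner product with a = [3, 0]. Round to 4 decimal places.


Step 1: Compute ||x|| (intermediates to 6 decimals).
||x|| = sqrt((-1.422)^2 + 3.3073^2) = 3.600044
Step 2: Project.
Since ||x|| > R, scale = R/||x|| = 2/3.600044 = 0.555549, proj(x) = scale * x
proj(x) = [-0.789991, 1.837367]
Step 3: Dot product.
a^T * proj(x) = 3*(-0.789991) + 0*1.837367 = -2.37


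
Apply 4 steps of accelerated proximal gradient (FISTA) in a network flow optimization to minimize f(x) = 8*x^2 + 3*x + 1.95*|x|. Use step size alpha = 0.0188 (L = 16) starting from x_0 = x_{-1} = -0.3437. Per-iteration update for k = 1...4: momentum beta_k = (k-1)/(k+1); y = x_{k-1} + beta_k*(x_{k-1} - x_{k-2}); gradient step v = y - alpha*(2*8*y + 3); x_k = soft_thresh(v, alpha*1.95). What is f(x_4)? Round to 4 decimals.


FISTA on f(x) = 8*x^2 + 3*x + 1.95*|x|
L = 16, alpha = 0.0188
Iteration 1: beta = 0.0, y = -0.3437 + 0.0*(-0.3437 + 0.3437) = -0.3437
  grad(y) = -2.4992, v = y - alpha*grad = -0.2967
  prox(v) = soft_thresh(-0.2967, 0.0367) = -0.2601
Iteration 2: beta = 0.3333, y = -0.2601 + 0.3333*(-0.2601 + 0.3437) = -0.2322
  grad(y) = -0.7148, v = y - alpha*grad = -0.2187
  prox(v) = soft_thresh(-0.2187, 0.0367) = -0.1821
Iteration 3: beta = 0.5, y = -0.1821 + 0.5*(-0.1821 + 0.2601) = -0.1431
  grad(y) = 0.7106, v = y - alpha*grad = -0.1564
  prox(v) = soft_thresh(-0.1564, 0.0367) = -0.1198
Iteration 4: beta = 0.6, y = -0.1198 + 0.6*(-0.1198 + 0.1821) = -0.0824
  grad(y) = 1.6814, v = y - alpha*grad = -0.114
  prox(v) = soft_thresh(-0.114, 0.0367) = -0.0774
f(x_4) = 8*(-0.0774)^2 + 3*(-0.0774) + 1.95*|-0.0774| = -0.0334


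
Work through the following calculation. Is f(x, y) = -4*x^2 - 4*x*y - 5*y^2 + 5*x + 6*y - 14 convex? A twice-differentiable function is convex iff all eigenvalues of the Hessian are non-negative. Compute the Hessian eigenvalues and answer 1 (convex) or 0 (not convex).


The Hessian of f(x,y) = -4*x^2 - 4*x*y - 5*y^2 + 5*x + 6*y - 14 is:
H = [[-8, -4], [-4, -10]]
Trace = -8 - 10 = -18
Determinant = -8*-10 - (-4)^2 = 64
Discriminant = (-18)^2 - 4*64 = 68.0
Eigenvalues: lambda_1 = -13.1231, lambda_2 = -4.8769
The function is not convex.

0


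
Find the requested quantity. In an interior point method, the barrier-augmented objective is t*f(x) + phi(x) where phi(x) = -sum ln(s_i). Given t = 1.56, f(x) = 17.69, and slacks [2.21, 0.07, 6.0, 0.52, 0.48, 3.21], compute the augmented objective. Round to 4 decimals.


Step 1: Compute log-barrier.
ln values: [0.793, -2.6593, 1.7918, -0.6539, -0.734, 1.1663]
phi = -(0.793 - 2.6593 + 1.7918 - 0.6539 - 0.734 + 1.1663) = 0.2961
Step 2: Compute augmented objective.
t*f(x) = 1.56*17.69 = 27.5964
Total = 27.5964 + 0.2961 = 27.8925


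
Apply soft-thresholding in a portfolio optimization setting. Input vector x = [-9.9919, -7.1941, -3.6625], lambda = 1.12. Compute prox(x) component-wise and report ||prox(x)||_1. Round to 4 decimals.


Soft-thresholding with lambda = 1.12:
prox(-9.9919) = sign(-9.9919)*max(|-9.9919| - 1.12, 0) = -8.8719
prox(-7.1941) = sign(-7.1941)*max(|-7.1941| - 1.12, 0) = -6.0741
prox(-3.6625) = sign(-3.6625)*max(|-3.6625| - 1.12, 0) = -2.5425
prox(x) = [-8.8719, -6.0741, -2.5425]
||prox(x)||_1 = 8.8719 + 6.0741 + 2.5425 = 17.4885


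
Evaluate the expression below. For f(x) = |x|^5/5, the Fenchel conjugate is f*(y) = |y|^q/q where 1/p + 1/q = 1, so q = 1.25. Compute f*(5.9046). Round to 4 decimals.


The conjugate exponent q satisfies 1/p + 1/q = 1.
p = 5, so q = 5/(5 - 1) = 1.25
|y|^q = 5.9046^1.25 = 9.2042
f*(5.9046) = 9.2042 / 1.25 = 7.3634


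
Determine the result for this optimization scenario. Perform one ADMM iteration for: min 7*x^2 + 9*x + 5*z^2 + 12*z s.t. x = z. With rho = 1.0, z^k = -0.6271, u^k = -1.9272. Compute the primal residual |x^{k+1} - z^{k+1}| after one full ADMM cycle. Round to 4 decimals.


ADMM iteration with rho = 1.0, z^k = -0.6271, u^k = -1.9272
Step 1: x-update.
Minimize 7*x^2 + 9*x + (1.0/2)*(x + 0.6271 - 1.9272)^2
FOC: (2*7 + 1.0)*x = -9 + 1.0*(-0.6271 + 1.9272)
x^{k+1} = -0.5133
Step 2: z-update.
Minimize 5*z^2 + 12*z + (1.0/2)*(-0.5133 - z - 1.9272)^2
FOC: (2*5 + 1.0)*z = -12 + 1.0*(-0.5133 - 1.9272)
z^{k+1} = -1.3128
Step 3: u-update.
u^{k+1} = -1.9272 - 0.5133 + 1.3128 = -1.1278
Step 4: Primal residual = |-0.5133 + 1.3128| = 0.7994


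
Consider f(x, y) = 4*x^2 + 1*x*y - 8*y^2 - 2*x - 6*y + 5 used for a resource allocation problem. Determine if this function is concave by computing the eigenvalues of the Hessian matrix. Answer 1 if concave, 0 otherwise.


The Hessian of f(x,y) = 4*x^2 + 1*x*y - 8*y^2 - 2*x - 6*y + 5 is:
H = [[8, 1], [1, -16]]
Trace = 8 - 16 = -8
Determinant = 8*-16 - (1)^2 = -129
Discriminant = (-8)^2 - 4*-129 = 580.0
Eigenvalues: lambda_1 = -16.0416, lambda_2 = 8.0416
The function is not concave.

0


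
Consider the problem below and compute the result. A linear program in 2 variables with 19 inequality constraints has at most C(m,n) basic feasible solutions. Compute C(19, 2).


Each vertex corresponds to some choice of n active constraints out of m, so the number of vertices is at most C(m, n) = m! / (n!(m-n)!).
m = 19, n = 2
Numerator: 19 * 18
Denominator: 2! = 2
C(19, 2) = 171


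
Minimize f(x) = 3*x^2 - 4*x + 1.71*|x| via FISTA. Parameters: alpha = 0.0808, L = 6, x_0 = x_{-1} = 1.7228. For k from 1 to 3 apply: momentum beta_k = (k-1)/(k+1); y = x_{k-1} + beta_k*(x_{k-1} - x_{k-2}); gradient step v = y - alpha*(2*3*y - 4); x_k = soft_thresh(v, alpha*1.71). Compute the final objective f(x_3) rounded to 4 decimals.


FISTA on f(x) = 3*x^2 - 4*x + 1.71*|x|
L = 6, alpha = 0.0808
Iteration 1: beta = 0.0, y = 1.7228 + 0.0*(1.7228 - 1.7228) = 1.7228
  grad(y) = 6.3368, v = y - alpha*grad = 1.2108
  prox(v) = soft_thresh(1.2108, 0.1382) = 1.0726
Iteration 2: beta = 0.3333, y = 1.0726 + 0.3333*(1.0726 - 1.7228) = 0.8559
  grad(y) = 1.1353, v = y - alpha*grad = 0.7642
  prox(v) = soft_thresh(0.7642, 0.1382) = 0.626
Iteration 3: beta = 0.5, y = 0.626 + 0.5*(0.626 - 1.0726) = 0.4027
  grad(y) = -1.584, v = y - alpha*grad = 0.5307
  prox(v) = soft_thresh(0.5307, 0.1382) = 0.3925
f(x_3) = 3*0.3925^2 - 4*0.3925 + 1.71*|0.3925| = -0.4367


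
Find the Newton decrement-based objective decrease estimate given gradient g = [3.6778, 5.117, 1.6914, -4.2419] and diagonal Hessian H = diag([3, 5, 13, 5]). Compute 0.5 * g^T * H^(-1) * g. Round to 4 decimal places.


Step 1: H is diagonal, so H^(-1) * g = [1.2259, 1.0234, 0.1301, -0.8484].
Step 2: g^T H^(-1) g = sum_i g_i^2 / H_ii
  = (3.6778)^2/3 + (5.117)^2/5 + (1.6914)^2/13 + (-4.2419)^2/5
  = 4.5087 + 5.2367 + 0.2201 + 3.5987 = 13.5643
Step 3: Objective decrease = 0.5 * g^T H^(-1) g = 6.7821


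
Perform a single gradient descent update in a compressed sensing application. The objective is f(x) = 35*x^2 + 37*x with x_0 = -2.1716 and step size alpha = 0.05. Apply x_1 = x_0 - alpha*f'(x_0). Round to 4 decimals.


We compute the gradient at x_0 and apply the update.
f'(x) = 70*x + 37
f'(-2.1716) = 70*-2.1716 + 37 = -115.012
x_1 = -2.1716 - 0.05*-115.012 = 3.579


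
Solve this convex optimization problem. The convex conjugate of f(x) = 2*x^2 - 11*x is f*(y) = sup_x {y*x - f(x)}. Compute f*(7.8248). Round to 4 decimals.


f*(y) = sup_x {y*x - a*x^2 - b*x} = sup_x {(y-b)*x - a*x^2}
FOC: (y - b) - 2a*x = 0 => x* = (y - b)/(2a)
x* = (7.8248 + 11)/(2*2) = 4.7062
f*(7.8248) = (y-b)^2/(4a) = (7.8248 + 11)^2/(4*2)
= 354.3731/8 = 44.2966


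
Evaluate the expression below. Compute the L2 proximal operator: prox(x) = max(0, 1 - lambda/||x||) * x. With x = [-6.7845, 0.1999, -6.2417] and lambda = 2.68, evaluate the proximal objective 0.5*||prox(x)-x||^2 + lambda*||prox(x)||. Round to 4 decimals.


Step 1: Compute ||x||.
||x|| = 9.2211
Step 2: Compute scaling factor.
scale = max(0, 1 - 2.68/9.2211) = 0.7094
Step 3: prox(x) = [-4.8127, 0.1418, -4.4276]
||prox(x)|| = 6.5411
Step 4: Proximal objective.
0.5*||prox-x||^2 = 3.5912
lambda*||prox|| = 17.5301
Total = 21.1213


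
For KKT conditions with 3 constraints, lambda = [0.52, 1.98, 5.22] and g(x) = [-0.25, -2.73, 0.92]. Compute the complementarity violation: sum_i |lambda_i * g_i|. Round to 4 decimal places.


KKT complementary slackness check:
lambda_1 * g_1 = 0.52 * -0.25 = -0.13
lambda_2 * g_2 = 1.98 * -2.73 = -5.4054
lambda_3 * g_3 = 5.22 * 0.92 = 4.8024
Total violation = 0.13 + 5.4054 + 4.8024 = 10.3378


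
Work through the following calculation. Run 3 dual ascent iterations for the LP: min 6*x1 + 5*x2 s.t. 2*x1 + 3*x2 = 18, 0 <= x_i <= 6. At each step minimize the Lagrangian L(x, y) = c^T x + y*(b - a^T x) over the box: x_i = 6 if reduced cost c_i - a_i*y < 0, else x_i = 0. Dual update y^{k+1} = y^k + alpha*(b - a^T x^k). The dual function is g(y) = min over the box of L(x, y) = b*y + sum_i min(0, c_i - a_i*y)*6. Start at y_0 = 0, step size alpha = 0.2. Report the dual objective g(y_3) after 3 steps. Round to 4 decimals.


Dual ascent for LP: min 6*x1 + 5*x2, 2*x1 + 3*x2 = 18, 0 <= x_i <= 6
Step 1: y^k = 0.0, reduced costs: (6.0, 5.0)
  x^k = (0.0, 0.0), subgradient = b - a^T x = 18.0
  y^{k+1} = 0.0 + 0.2*18.0 = 3.6
Step 2: y^k = 3.6, reduced costs: (-1.2, -5.8)
  x^k = (6.0, 6.0), subgradient = b - a^T x = -12.0
  y^{k+1} = 3.6 + 0.2*-12.0 = 1.2
Step 3: y^k = 1.2, reduced costs: (3.6, 1.4)
  x^k = (0.0, 0.0), subgradient = b - a^T x = 18.0
  y^{k+1} = 1.2 + 0.2*18.0 = 4.8
Dual objective at y_3 = 4.8: reduced costs (-3.6, -9.4), box minimizer x = (6.0, 6.0)
g(y_3) = b*y + (c1 - a1*y)*x1 + (c2 - a2*y)*x2 = 18*4.8 + (-3.6)*6.0 + (-9.4)*6.0 = 86.4 - 21.6 - 56.4 = 8.4


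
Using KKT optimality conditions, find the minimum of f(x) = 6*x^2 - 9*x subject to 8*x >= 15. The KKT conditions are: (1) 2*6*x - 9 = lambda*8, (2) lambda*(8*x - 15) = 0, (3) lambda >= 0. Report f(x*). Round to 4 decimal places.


Step 1: Try lambda = 0 (constraint inactive).
x_unc = 9/(2*6) = 0.75
Check: 8*0.75 = 6.0 < 15 -- violated!
Step 2: Constraint must be active: 8*x = 15
x* = 15/8 = 1.875
lambda = (2*6*1.875 - 9)/8 = 1.6875
Step 3: Compute optimal value.
f(x*) = 6*1.875^2 - 9*1.875 = 4.2188


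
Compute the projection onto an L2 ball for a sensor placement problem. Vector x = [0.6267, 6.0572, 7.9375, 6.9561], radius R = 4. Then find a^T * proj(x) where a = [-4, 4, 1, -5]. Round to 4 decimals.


Step 1: Compute ||x|| (intermediates to 6 decimals).
||x|| = sqrt(0.6267^2 + 6.0572^2 + 7.9375^2 + 6.9561^2) = 12.184977
Step 2: Project.
Since ||x|| > R, scale = R/||x|| = 4/12.184977 = 0.328273, proj(x) = scale * x
proj(x) = [0.205729, 1.988415, 2.605667, 2.2835]
Step 3: Dot product.
a^T * proj(x) = -4*0.205729 + 4*1.988415 + 1*2.605667 - 5*2.2835 = -1.6811


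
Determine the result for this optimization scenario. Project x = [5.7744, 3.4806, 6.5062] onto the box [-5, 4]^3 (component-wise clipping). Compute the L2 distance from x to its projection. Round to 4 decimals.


Project each component onto [-5, 4].
clip(5.7744) = 4.0, clip(3.4806) = 3.4806, clip(6.5062) = 4.0
Projection = [4.0, 3.4806, 4.0]
Squared diffs: [3.1485, 0.0, 6.281]
Distance = sqrt(9.4295) = 3.0708


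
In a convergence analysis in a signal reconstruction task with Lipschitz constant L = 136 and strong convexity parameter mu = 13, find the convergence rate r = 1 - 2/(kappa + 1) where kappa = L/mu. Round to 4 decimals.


Step 1: Compute the condition number.
kappa = L/mu = 136/13 = 10.4615
Step 2: Compute the convergence rate.
r = 1 - 2/(kappa + 1) = 1 - 2*mu/(L + mu) = (L - mu)/(L + mu) = 123/149 = 0.8255


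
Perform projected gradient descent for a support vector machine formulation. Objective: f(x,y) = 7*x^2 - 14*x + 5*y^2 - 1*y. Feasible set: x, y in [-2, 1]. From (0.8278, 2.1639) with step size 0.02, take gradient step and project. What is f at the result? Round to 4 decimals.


Step 1: Compute gradient at (0.8278, 2.1639).
grad_x = 2*7*0.8278 - 14 = -2.4108
grad_y = 2*5*2.1639 - 1 = 20.639
Step 2: Gradient step.
x_raw = 0.8278 - 0.02*-2.4108 = 0.876
y_raw = 2.1639 - 0.02*20.639 = 1.7511
Step 3: Project onto [-2, 1].
x_proj = clip(0.876) = 0.876
y_proj = clip(1.7511) = 1.0
Step 4: Evaluate f.
f(0.876, 1.0) = -2.8924


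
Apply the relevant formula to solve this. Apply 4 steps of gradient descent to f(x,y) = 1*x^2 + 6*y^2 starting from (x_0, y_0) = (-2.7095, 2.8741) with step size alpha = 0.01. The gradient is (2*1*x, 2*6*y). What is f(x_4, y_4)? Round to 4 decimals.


Gradient descent on f(x,y) = 1*x^2 + 6*y^2.
Starting point: (-2.7095, 2.8741), alpha = 0.01
Step 1: grad_x = 2*1*-2.7095 = -5.419, grad_y = 2*6*2.8741 = 34.4892
  x_1 = -2.7095 - 0.01*-5.419 = -2.6553
  y_1 = 2.8741 - 0.01*34.4892 = 2.5292
Step 2: grad_x = 2*1*-2.6553 = -5.3106, grad_y = 2*6*2.5292 = 30.3505
  x_2 = -2.6553 - 0.01*-5.3106 = -2.6022
  y_2 = 2.5292 - 0.01*30.3505 = 2.2257
Step 3: grad_x = 2*1*-2.6022 = -5.2044, grad_y = 2*6*2.2257 = 26.7084
  x_3 = -2.6022 - 0.01*-5.2044 = -2.5502
  y_3 = 2.2257 - 0.01*26.7084 = 1.9586
Step 4: grad_x = 2*1*-2.5502 = -5.1003, grad_y = 2*6*1.9586 = 23.5034
  x_4 = -2.5502 - 0.01*-5.1003 = -2.4992
  y_4 = 1.9586 - 0.01*23.5034 = 1.7236
f(-2.4992, 1.7236) = 1*(-2.4992)^2 + 6*1.7236^2 = 24.0702


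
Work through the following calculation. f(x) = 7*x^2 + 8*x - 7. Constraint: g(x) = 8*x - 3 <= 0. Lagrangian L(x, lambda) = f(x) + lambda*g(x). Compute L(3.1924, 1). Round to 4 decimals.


Step 1: Evaluate f(x).
f(3.1924) = 7*3.1924^2 + 8*3.1924 - 7 = 89.8791
Step 2: Evaluate g(x).
g(3.1924) = 8*3.1924 - 3 = 22.5392
Step 3: Compute Lagrangian.
L = 89.8791 + 1*22.5392 = 112.4183


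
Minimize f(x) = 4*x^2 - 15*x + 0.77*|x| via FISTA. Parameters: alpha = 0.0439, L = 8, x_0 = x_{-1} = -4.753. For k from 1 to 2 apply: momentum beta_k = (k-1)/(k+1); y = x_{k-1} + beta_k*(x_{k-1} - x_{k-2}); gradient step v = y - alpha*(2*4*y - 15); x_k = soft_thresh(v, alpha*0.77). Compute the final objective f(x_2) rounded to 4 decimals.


FISTA on f(x) = 4*x^2 - 15*x + 0.77*|x|
L = 8, alpha = 0.0439
Iteration 1: beta = 0.0, y = -4.753 + 0.0*(-4.753 + 4.753) = -4.753
  grad(y) = -53.024, v = y - alpha*grad = -2.4252
  prox(v) = soft_thresh(-2.4252, 0.0338) = -2.3914
Iteration 2: beta = 0.3333, y = -2.3914 + 0.3333*(-2.3914 + 4.753) = -1.6043
  grad(y) = -27.8341, v = y - alpha*grad = -0.3823
  prox(v) = soft_thresh(-0.3823, 0.0338) = -0.3485
f(x_2) = 4*(-0.3485)^2 - 15*(-0.3485) + 0.77*|-0.3485| = 5.9824


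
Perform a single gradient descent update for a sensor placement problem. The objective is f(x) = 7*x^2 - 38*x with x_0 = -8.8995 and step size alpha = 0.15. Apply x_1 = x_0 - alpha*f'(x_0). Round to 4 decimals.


We compute the gradient at x_0 and apply the update.
f'(x) = 14*x - 38
f'(-8.8995) = 14*-8.8995 - 38 = -162.593
x_1 = -8.8995 - 0.15*-162.593 = 15.4895


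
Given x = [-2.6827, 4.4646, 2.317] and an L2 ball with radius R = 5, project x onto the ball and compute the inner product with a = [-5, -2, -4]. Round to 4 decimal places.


Step 1: Compute ||x|| (intermediates to 6 decimals).
||x|| = sqrt((-2.6827)^2 + 4.4646^2 + 2.317^2) = 5.700704
Step 2: Project.
Since ||x|| > R, scale = R/||x|| = 5/5.700704 = 0.877085, proj(x) = scale * x
proj(x) = [-2.352956, 3.915834, 2.032206]
Step 3: Dot product.
a^T * proj(x) = -5*(-2.352956) - 2*3.915834 - 4*2.032206 = -4.1957


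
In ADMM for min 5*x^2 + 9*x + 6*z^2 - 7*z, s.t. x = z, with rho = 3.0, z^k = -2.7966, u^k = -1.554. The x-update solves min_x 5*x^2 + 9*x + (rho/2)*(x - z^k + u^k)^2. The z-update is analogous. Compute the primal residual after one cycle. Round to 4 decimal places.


ADMM iteration with rho = 3.0, z^k = -2.7966, u^k = -1.554
Step 1: x-update.
Minimize 5*x^2 + 9*x + (3.0/2)*(x + 2.7966 - 1.554)^2
FOC: (2*5 + 3.0)*x = -9 + 3.0*(-2.7966 + 1.554)
x^{k+1} = -0.9791
Step 2: z-update.
Minimize 6*z^2 - 7*z + (3.0/2)*(-0.9791 - z - 1.554)^2
FOC: (2*6 + 3.0)*z = 7 + 3.0*(-0.9791 - 1.554)
z^{k+1} = -0.0399
Step 3: u-update.
u^{k+1} = -1.554 - 0.9791 + 0.0399 = -2.4931
Step 4: Primal residual = |-0.9791 + 0.0399| = 0.9391


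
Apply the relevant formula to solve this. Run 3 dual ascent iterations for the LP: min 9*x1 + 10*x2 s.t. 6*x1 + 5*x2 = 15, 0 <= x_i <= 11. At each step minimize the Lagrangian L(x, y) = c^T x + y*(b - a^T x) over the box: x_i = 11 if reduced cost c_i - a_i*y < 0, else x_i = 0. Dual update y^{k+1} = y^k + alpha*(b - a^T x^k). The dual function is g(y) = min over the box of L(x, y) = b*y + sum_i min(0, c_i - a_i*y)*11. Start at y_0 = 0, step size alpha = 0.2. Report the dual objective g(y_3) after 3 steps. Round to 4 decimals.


Dual ascent for LP: min 9*x1 + 10*x2, 6*x1 + 5*x2 = 15, 0 <= x_i <= 11
Step 1: y^k = 0.0, reduced costs: (9.0, 10.0)
  x^k = (0.0, 0.0), subgradient = b - a^T x = 15.0
  y^{k+1} = 0.0 + 0.2*15.0 = 3.0
Step 2: y^k = 3.0, reduced costs: (-9.0, -5.0)
  x^k = (11.0, 11.0), subgradient = b - a^T x = -106.0
  y^{k+1} = 3.0 + 0.2*-106.0 = -18.2
Step 3: y^k = -18.2, reduced costs: (118.2, 101.0)
  x^k = (0.0, 0.0), subgradient = b - a^T x = 15.0
  y^{k+1} = -18.2 + 0.2*15.0 = -15.2
Dual objective at y_3 = -15.2: reduced costs (100.2, 86.0), box minimizer x = (0.0, 0.0)
g(y_3) = b*y + (c1 - a1*y)*x1 + (c2 - a2*y)*x2 = 15*(-15.2) + 100.2*0.0 + 86.0*0.0 = -228.0 + 0.0 + 0.0 = -228.0


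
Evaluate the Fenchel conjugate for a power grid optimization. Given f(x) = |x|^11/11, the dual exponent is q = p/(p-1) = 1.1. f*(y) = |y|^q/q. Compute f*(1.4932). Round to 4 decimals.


The conjugate exponent q satisfies 1/p + 1/q = 1.
p = 11, so q = 11/(11 - 1) = 1.1
|y|^q = 1.4932^1.1 = 1.5543
f*(1.4932) = 1.5543 / 1.1 = 1.413


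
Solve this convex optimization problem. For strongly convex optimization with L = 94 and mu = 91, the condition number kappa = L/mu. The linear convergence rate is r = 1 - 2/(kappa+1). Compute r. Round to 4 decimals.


Step 1: Compute the condition number.
kappa = L/mu = 94/91 = 1.033
Step 2: Compute the convergence rate.
r = 1 - 2/(kappa + 1) = 1 - 2*mu/(L + mu) = (L - mu)/(L + mu) = 3/185 = 0.0162


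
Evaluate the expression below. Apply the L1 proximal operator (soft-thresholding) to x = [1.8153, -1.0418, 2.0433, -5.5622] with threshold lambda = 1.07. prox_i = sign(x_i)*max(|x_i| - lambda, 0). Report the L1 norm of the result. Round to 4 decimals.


Soft-thresholding with lambda = 1.07:
prox(1.8153) = sign(1.8153)*max(|1.8153| - 1.07, 0) = 0.7453
prox(-1.0418) = sign(-1.0418)*max(|-1.0418| - 1.07, 0) = 0.0
prox(2.0433) = sign(2.0433)*max(|2.0433| - 1.07, 0) = 0.9733
prox(-5.5622) = sign(-5.5622)*max(|-5.5622| - 1.07, 0) = -4.4922
prox(x) = [0.7453, 0.0, 0.9733, -4.4922]
||prox(x)||_1 = 0.7453 + 0.0 + 0.9733 + 4.4922 = 6.2108


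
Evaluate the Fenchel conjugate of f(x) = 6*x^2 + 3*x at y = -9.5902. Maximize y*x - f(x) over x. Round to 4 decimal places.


f*(y) = sup_x {y*x - a*x^2 - b*x} = sup_x {(y-b)*x - a*x^2}
FOC: (y - b) - 2a*x = 0 => x* = (y - b)/(2a)
x* = (-9.5902 - 3)/(2*6) = -1.0492
f*(-9.5902) = (y-b)^2/(4a) = (-9.5902 - 3)^2/(4*6)
= 158.5131/24 = 6.6047


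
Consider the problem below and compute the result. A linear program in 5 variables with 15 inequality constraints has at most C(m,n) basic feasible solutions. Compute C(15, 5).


Each vertex corresponds to some choice of n active constraints out of m, so the number of vertices is at most C(m, n) = m! / (n!(m-n)!).
m = 15, n = 5
Numerator: 15 * 14 * 13 * 12 * 11
Denominator: 5! = 120
C(15, 5) = 3003


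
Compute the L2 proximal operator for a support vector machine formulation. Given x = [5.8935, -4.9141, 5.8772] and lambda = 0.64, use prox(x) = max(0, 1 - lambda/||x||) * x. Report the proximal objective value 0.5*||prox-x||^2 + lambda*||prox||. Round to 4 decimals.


Step 1: Compute ||x||.
||x|| = 9.6656
Step 2: Compute scaling factor.
scale = max(0, 1 - 0.64/9.6656) = 0.9338
Step 3: prox(x) = [5.5033, -4.5887, 5.488]
||prox(x)|| = 9.0256
Step 4: Proximal objective.
0.5*||prox-x||^2 = 0.2048
lambda*||prox|| = 5.7764
Total = 5.9812


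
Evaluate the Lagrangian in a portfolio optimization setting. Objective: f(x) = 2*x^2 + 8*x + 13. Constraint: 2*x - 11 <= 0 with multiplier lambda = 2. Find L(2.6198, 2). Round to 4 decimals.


Step 1: Evaluate f(x).
f(2.6198) = 2*2.6198^2 + 8*2.6198 + 13 = 47.6851
Step 2: Evaluate g(x).
g(2.6198) = 2*2.6198 - 11 = -5.7604
Step 3: Compute Lagrangian.
L = 47.6851 + 2*-5.7604 = 36.1643


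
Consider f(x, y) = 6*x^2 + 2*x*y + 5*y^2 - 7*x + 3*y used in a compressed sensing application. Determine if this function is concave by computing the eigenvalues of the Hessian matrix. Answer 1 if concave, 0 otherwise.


The Hessian of f(x,y) = 6*x^2 + 2*x*y + 5*y^2 - 7*x + 3*y is:
H = [[12, 2], [2, 10]]
Trace = 12 + 10 = 22
Determinant = 12*10 - (2)^2 = 116
Discriminant = (22)^2 - 4*116 = 20.0
Eigenvalues: lambda_1 = 8.7639, lambda_2 = 13.2361
The function is not concave.

0


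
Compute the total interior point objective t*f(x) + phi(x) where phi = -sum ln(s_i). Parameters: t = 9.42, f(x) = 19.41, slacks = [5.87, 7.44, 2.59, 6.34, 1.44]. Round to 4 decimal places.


Step 1: Compute log-barrier.
ln values: [1.7699, 2.0069, 0.9517, 1.8469, 0.3646]
phi = -(1.7699 + 2.0069 + 0.9517 + 1.8469 + 0.3646) = -6.9399
Step 2: Compute augmented objective.
t*f(x) = 9.42*19.41 = 182.8422
Total = 182.8422 - 6.9399 = 175.9023


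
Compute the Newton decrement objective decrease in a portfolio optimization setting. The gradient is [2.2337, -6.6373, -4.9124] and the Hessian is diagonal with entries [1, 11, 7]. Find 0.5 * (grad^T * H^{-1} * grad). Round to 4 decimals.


Step 1: H is diagonal, so H^(-1) * g = [2.2337, -0.6034, -0.7018].
Step 2: g^T H^(-1) g = sum_i g_i^2 / H_ii
  = (2.2337)^2/1 + (-6.6373)^2/11 + (-4.9124)^2/7
  = 4.9894 + 4.0049 + 3.4474 = 12.4417
Step 3: Objective decrease = 0.5 * g^T H^(-1) g = 6.2208


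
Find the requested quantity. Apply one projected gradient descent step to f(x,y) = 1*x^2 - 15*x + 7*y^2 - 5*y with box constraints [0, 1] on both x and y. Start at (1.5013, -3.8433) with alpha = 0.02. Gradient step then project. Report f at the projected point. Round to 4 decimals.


Step 1: Compute gradient at (1.5013, -3.8433).
grad_x = 2*1*1.5013 - 15 = -11.9974
grad_y = 2*7*-3.8433 - 5 = -58.8062
Step 2: Gradient step.
x_raw = 1.5013 - 0.02*-11.9974 = 1.7412
y_raw = -3.8433 - 0.02*-58.8062 = -2.6672
Step 3: Project onto [0, 1].
x_proj = clip(1.7412) = 1.0
y_proj = clip(-2.6672) = 0.0
Step 4: Evaluate f.
f(1.0, 0.0) = -14.0


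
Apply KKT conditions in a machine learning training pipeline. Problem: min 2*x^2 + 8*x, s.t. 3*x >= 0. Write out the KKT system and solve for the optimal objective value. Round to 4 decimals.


Step 1: Try lambda = 0 (constraint inactive).
x_unc = -8/(2*2) = -2.0
Check: 3*-2.0 = -6.0 < 0 -- violated!
Step 2: Constraint must be active: 3*x = 0
x* = 0/3 = 0.0
lambda = (2*2*0.0 + 8)/3 = 2.6667
Step 3: Compute optimal value.
f(x*) = 2*0.0^2 + 8*0.0 = 0.0


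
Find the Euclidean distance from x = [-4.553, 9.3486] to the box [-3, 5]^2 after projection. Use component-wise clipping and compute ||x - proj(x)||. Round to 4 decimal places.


Project each component onto [-3, 5].
clip(-4.553) = -3.0, clip(9.3486) = 5.0
Projection = [-3.0, 5.0]
Squared diffs: [2.4118, 18.9103]
Distance = sqrt(21.3221) = 4.6176


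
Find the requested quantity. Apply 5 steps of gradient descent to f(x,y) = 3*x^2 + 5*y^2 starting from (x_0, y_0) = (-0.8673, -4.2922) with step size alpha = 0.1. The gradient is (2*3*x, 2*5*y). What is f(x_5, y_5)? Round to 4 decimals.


Gradient descent on f(x,y) = 3*x^2 + 5*y^2.
Starting point: (-0.8673, -4.2922), alpha = 0.1
Step 1: grad_x = 2*3*-0.8673 = -5.2038, grad_y = 2*5*-4.2922 = -42.922
  x_1 = -0.8673 - 0.1*-5.2038 = -0.3469
  y_1 = -4.2922 - 0.1*-42.922 = 0.0
Step 2: grad_x = 2*3*-0.3469 = -2.0815, grad_y = 2*5*0.0 = 0.0
  x_2 = -0.3469 - 0.1*-2.0815 = -0.1388
  y_2 = 0.0 - 0.1*0.0 = 0.0
Step 3: grad_x = 2*3*-0.1388 = -0.8326, grad_y = 2*5*0.0 = 0.0
  x_3 = -0.1388 - 0.1*-0.8326 = -0.0555
  y_3 = 0.0 - 0.1*0.0 = 0.0
Step 4: grad_x = 2*3*-0.0555 = -0.333, grad_y = 2*5*0.0 = 0.0
  x_4 = -0.0555 - 0.1*-0.333 = -0.0222
  y_4 = 0.0 - 0.1*0.0 = 0.0
Step 5: grad_x = 2*3*-0.0222 = -0.1332, grad_y = 2*5*0.0 = 0.0
  x_5 = -0.0222 - 0.1*-0.1332 = -0.0089
  y_5 = 0.0 - 0.1*0.0 = 0.0
f(-0.0089, 0.0) = 3*(-0.0089)^2 + 5*0.0^2 = 0.0002


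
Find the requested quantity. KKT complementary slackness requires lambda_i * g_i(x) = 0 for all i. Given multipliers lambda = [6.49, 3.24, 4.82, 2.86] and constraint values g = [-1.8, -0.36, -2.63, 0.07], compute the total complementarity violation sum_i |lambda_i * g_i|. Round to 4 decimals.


KKT complementary slackness check:
lambda_1 * g_1 = 6.49 * -1.8 = -11.682
lambda_2 * g_2 = 3.24 * -0.36 = -1.1664
lambda_3 * g_3 = 4.82 * -2.63 = -12.6766
lambda_4 * g_4 = 2.86 * 0.07 = 0.2002
Total violation = 11.682 + 1.1664 + 12.6766 + 0.2002 = 25.7252


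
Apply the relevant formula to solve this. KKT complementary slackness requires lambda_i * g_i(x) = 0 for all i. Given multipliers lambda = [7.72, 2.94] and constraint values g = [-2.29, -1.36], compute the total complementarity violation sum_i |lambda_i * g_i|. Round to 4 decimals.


KKT complementary slackness check:
lambda_1 * g_1 = 7.72 * -2.29 = -17.6788
lambda_2 * g_2 = 2.94 * -1.36 = -3.9984
Total violation = 17.6788 + 3.9984 = 21.6772


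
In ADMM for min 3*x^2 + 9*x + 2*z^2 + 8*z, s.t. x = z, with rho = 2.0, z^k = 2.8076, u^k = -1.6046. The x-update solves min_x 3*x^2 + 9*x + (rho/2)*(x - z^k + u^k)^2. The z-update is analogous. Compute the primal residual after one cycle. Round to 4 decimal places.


ADMM iteration with rho = 2.0, z^k = 2.8076, u^k = -1.6046
Step 1: x-update.
Minimize 3*x^2 + 9*x + (2.0/2)*(x - 2.8076 - 1.6046)^2
FOC: (2*3 + 2.0)*x = -9 + 2.0*(2.8076 + 1.6046)
x^{k+1} = -0.022
Step 2: z-update.
Minimize 2*z^2 + 8*z + (2.0/2)*(-0.022 - z - 1.6046)^2
FOC: (2*2 + 2.0)*z = -8 + 2.0*(-0.022 - 1.6046)
z^{k+1} = -1.8755
Step 3: u-update.
u^{k+1} = -1.6046 - 0.022 + 1.8755 = 0.249
Step 4: Primal residual = |-0.022 + 1.8755| = 1.8536


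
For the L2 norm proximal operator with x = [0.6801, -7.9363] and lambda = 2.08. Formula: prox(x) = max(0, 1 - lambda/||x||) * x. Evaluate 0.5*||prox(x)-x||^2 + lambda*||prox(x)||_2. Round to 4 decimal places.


Step 1: Compute ||x||.
||x|| = 7.9654
Step 2: Compute scaling factor.
scale = max(0, 1 - 2.08/7.9654) = 0.7389
Step 3: prox(x) = [0.5025, -5.8639]
||prox(x)|| = 5.8854
Step 4: Proximal objective.
0.5*||prox-x||^2 = 2.1632
lambda*||prox|| = 12.2416
Total = 14.4048


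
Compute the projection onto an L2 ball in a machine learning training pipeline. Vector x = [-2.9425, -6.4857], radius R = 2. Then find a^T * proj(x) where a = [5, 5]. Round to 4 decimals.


Step 1: Compute ||x|| (intermediates to 6 decimals).
||x|| = sqrt((-2.9425)^2 + (-6.4857)^2) = 7.121981
Step 2: Project.
Since ||x|| > R, scale = R/||x|| = 2/7.121981 = 0.280821, proj(x) = scale * x
proj(x) = [-0.826316, -1.821321]
Step 3: Dot product.
a^T * proj(x) = 5*(-0.826316) + 5*(-1.821321) = -13.2382


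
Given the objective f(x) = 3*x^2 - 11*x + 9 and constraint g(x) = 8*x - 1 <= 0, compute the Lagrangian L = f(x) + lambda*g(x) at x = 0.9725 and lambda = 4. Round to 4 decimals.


Step 1: Evaluate f(x).
f(0.9725) = 3*0.9725^2 - 11*0.9725 + 9 = 1.1398
Step 2: Evaluate g(x).
g(0.9725) = 8*0.9725 - 1 = 6.78
Step 3: Compute Lagrangian.
L = 1.1398 + 4*6.78 = 28.2598
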